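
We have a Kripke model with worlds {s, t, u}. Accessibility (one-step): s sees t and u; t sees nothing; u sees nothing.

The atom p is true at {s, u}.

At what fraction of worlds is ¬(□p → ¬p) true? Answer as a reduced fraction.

1/3

s: □p → ¬p is T. ✗
t: □p → ¬p is T. ✗
u: □p → ¬p is F. ✓
That's 1 of 3 worlds, so 1/3.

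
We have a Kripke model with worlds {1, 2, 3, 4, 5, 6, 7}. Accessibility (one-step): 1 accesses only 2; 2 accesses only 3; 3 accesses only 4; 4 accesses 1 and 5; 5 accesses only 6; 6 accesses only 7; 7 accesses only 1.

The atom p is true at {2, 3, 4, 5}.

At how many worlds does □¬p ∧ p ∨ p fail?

3

1: □¬p ∧ p is F, p is F. ✗
2: □¬p ∧ p is F, p is T. ✓
3: □¬p ∧ p is F, p is T. ✓
4: □¬p ∧ p is F, p is T. ✓
5: □¬p ∧ p is T, p is T. ✓
6: □¬p ∧ p is F, p is F. ✗
7: □¬p ∧ p is F, p is F. ✗
Satisfying worlds: {2, 3, 4, 5}.
So □¬p ∧ p ∨ p fails at the other 3 worlds.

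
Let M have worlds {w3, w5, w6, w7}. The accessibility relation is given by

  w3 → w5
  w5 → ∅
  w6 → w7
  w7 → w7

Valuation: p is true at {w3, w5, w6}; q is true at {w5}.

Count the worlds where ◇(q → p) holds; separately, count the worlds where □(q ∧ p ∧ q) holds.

For ◇(q → p):
w3: successors {w5}; q → p there: w5:T. ✓
w5: no successors, so ◇(q → p) fails. ✗
w6: successors {w7}; q → p there: w7:T. ✓
w7: successors {w7}; q → p there: w7:T. ✓
— 3 worlds.
For □(q ∧ p ∧ q):
w3: successors {w5}; q ∧ p ∧ q there: w5:T. ✓
w5: no successors, so □(q ∧ p ∧ q) holds vacuously. ✓
w6: successors {w7}; q ∧ p ∧ q there: w7:F. ✗
w7: successors {w7}; q ∧ p ∧ q there: w7:F. ✗
— 2 worlds.

3 and 2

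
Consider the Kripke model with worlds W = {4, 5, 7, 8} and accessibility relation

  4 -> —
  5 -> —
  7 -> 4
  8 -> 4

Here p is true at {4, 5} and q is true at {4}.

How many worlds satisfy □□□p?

4: no successors, so □□□p holds vacuously. ✓
5: no successors, so □□□p holds vacuously. ✓
7: successors {4}; □□p there: 4:T. ✓
8: successors {4}; □□p there: 4:T. ✓
Satisfying worlds: {4, 5, 7, 8}.

4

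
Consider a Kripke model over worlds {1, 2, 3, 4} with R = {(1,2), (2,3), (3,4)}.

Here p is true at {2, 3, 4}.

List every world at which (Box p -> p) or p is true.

{2, 3, 4}

1: Box p -> p is F, p is F. ✗
2: Box p -> p is T, p is T. ✓
3: Box p -> p is T, p is T. ✓
4: Box p -> p is T, p is T. ✓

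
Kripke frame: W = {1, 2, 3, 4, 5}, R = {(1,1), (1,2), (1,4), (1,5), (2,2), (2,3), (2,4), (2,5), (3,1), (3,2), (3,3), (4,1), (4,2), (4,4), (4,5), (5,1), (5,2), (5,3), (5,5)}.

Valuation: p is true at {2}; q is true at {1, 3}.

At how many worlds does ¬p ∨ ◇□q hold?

4

1: ¬p is T, ◇□q is F. ✓
2: ¬p is F, ◇□q is F. ✗
3: ¬p is T, ◇□q is F. ✓
4: ¬p is T, ◇□q is F. ✓
5: ¬p is T, ◇□q is F. ✓
Satisfying worlds: {1, 3, 4, 5}.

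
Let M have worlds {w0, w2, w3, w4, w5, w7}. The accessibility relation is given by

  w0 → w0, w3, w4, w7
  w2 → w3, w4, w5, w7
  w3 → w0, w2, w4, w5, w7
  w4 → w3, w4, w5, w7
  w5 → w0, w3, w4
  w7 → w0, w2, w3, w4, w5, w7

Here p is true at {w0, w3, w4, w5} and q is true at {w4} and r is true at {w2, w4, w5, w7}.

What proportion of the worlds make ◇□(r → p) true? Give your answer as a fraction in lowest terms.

2/3

w0: successors {w0, w3, w4, w7}; □(r → p) there: w0:F, w3:F, w4:F, w7:F. ✗
w2: successors {w3, w4, w5, w7}; □(r → p) there: w3:F, w4:F, w5:T, w7:F. ✓
w3: successors {w0, w2, w4, w5, w7}; □(r → p) there: w0:F, w2:F, w4:F, w5:T, w7:F. ✓
w4: successors {w3, w4, w5, w7}; □(r → p) there: w3:F, w4:F, w5:T, w7:F. ✓
w5: successors {w0, w3, w4}; □(r → p) there: w0:F, w3:F, w4:F. ✗
w7: successors {w0, w2, w3, w4, w5, w7}; □(r → p) there: w0:F, w2:F, w3:F, w4:F, w5:T, w7:F. ✓
That's 4 of 6 worlds, so 4/6 = 2/3.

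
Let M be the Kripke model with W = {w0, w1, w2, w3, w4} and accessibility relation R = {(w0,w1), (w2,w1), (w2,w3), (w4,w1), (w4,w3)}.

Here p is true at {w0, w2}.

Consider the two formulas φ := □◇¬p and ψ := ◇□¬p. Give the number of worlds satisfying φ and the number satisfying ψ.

2 and 3

For □◇¬p:
w0: successors {w1}; ◇¬p there: w1:F. ✗
w1: no successors, so □◇¬p holds vacuously. ✓
w2: successors {w1, w3}; ◇¬p there: w1:F, w3:F. ✗
w3: no successors, so □◇¬p holds vacuously. ✓
w4: successors {w1, w3}; ◇¬p there: w1:F, w3:F. ✗
— 2 worlds.
For ◇□¬p:
w0: successors {w1}; □¬p there: w1:T. ✓
w1: no successors, so ◇□¬p fails. ✗
w2: successors {w1, w3}; □¬p there: w1:T, w3:T. ✓
w3: no successors, so ◇□¬p fails. ✗
w4: successors {w1, w3}; □¬p there: w1:T, w3:T. ✓
— 3 worlds.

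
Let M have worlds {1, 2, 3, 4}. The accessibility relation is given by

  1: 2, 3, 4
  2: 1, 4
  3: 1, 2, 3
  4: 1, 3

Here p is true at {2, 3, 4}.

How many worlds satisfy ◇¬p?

3

1: successors {2, 3, 4}; ¬p there: 2:F, 3:F, 4:F. ✗
2: successors {1, 4}; ¬p there: 1:T, 4:F. ✓
3: successors {1, 2, 3}; ¬p there: 1:T, 2:F, 3:F. ✓
4: successors {1, 3}; ¬p there: 1:T, 3:F. ✓
Satisfying worlds: {2, 3, 4}.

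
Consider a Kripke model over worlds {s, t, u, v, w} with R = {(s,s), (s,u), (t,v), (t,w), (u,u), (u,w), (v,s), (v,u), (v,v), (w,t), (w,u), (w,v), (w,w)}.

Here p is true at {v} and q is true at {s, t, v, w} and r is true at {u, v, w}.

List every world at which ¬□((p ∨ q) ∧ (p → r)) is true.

s: □((p ∨ q) ∧ (p → r)) is F. ✓
t: □((p ∨ q) ∧ (p → r)) is T. ✗
u: □((p ∨ q) ∧ (p → r)) is F. ✓
v: □((p ∨ q) ∧ (p → r)) is F. ✓
w: □((p ∨ q) ∧ (p → r)) is F. ✓

{s, u, v, w}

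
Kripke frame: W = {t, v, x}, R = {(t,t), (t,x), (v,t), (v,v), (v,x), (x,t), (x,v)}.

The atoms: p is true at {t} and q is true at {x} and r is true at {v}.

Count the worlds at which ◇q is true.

2

t: successors {t, x}; q there: t:F, x:T. ✓
v: successors {t, v, x}; q there: t:F, v:F, x:T. ✓
x: successors {t, v}; q there: t:F, v:F. ✗
Satisfying worlds: {t, v}.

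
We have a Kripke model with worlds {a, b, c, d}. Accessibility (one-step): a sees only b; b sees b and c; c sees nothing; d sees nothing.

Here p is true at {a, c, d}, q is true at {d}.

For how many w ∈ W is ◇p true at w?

a: successors {b}; p there: b:F. ✗
b: successors {b, c}; p there: b:F, c:T. ✓
c: no successors, so ◇p fails. ✗
d: no successors, so ◇p fails. ✗
Satisfying worlds: {b}.

1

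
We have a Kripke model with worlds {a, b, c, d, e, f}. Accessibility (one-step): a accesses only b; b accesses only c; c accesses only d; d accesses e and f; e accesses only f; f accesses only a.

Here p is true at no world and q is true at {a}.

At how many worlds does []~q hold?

a: successors {b}; ~q there: b:T. ✓
b: successors {c}; ~q there: c:T. ✓
c: successors {d}; ~q there: d:T. ✓
d: successors {e, f}; ~q there: e:T, f:T. ✓
e: successors {f}; ~q there: f:T. ✓
f: successors {a}; ~q there: a:F. ✗
Satisfying worlds: {a, b, c, d, e}.

5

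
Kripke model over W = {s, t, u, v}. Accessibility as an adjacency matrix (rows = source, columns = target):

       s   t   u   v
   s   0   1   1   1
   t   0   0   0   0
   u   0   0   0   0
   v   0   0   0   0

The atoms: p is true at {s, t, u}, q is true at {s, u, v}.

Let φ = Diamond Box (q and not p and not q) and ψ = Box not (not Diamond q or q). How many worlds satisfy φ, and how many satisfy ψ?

1 and 3

For Diamond Box (q and not p and not q):
s: successors {t, u, v}; Box (q and not p and not q) there: t:T, u:T, v:T. ✓
t: no successors, so Diamond Box (q and not p and not q) fails. ✗
u: no successors, so Diamond Box (q and not p and not q) fails. ✗
v: no successors, so Diamond Box (q and not p and not q) fails. ✗
— 1 world.
For Box not (not Diamond q or q):
s: successors {t, u, v}; not (not Diamond q or q) there: t:F, u:F, v:F. ✗
t: no successors, so Box not (not Diamond q or q) holds vacuously. ✓
u: no successors, so Box not (not Diamond q or q) holds vacuously. ✓
v: no successors, so Box not (not Diamond q or q) holds vacuously. ✓
— 3 worlds.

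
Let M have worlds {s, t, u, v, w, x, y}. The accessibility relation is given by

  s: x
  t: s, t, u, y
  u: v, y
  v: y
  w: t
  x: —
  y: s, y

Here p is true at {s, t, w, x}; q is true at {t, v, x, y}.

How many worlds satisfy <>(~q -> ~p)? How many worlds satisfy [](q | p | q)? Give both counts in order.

6 and 6

For <>(~q -> ~p):
s: successors {x}; ~q -> ~p there: x:T. ✓
t: successors {s, t, u, y}; ~q -> ~p there: s:F, t:T, u:T, y:T. ✓
u: successors {v, y}; ~q -> ~p there: v:T, y:T. ✓
v: successors {y}; ~q -> ~p there: y:T. ✓
w: successors {t}; ~q -> ~p there: t:T. ✓
x: no successors, so <>(~q -> ~p) fails. ✗
y: successors {s, y}; ~q -> ~p there: s:F, y:T. ✓
— 6 worlds.
For [](q | p | q):
s: successors {x}; q | p | q there: x:T. ✓
t: successors {s, t, u, y}; q | p | q there: s:T, t:T, u:F, y:T. ✗
u: successors {v, y}; q | p | q there: v:T, y:T. ✓
v: successors {y}; q | p | q there: y:T. ✓
w: successors {t}; q | p | q there: t:T. ✓
x: no successors, so [](q | p | q) holds vacuously. ✓
y: successors {s, y}; q | p | q there: s:T, y:T. ✓
— 6 worlds.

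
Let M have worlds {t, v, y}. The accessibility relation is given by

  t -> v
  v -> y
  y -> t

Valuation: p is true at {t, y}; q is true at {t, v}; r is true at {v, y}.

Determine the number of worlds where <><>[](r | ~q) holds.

t: successors {v}; <>[](r | ~q) there: v:F. ✗
v: successors {y}; <>[](r | ~q) there: y:T. ✓
y: successors {t}; <>[](r | ~q) there: t:T. ✓
Satisfying worlds: {v, y}.

2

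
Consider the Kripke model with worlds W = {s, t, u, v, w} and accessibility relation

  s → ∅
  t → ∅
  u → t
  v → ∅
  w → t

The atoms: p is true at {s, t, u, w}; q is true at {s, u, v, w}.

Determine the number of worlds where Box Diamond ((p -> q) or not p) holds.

s: no successors, so Box Diamond ((p -> q) or not p) holds vacuously. ✓
t: no successors, so Box Diamond ((p -> q) or not p) holds vacuously. ✓
u: successors {t}; Diamond ((p -> q) or not p) there: t:F. ✗
v: no successors, so Box Diamond ((p -> q) or not p) holds vacuously. ✓
w: successors {t}; Diamond ((p -> q) or not p) there: t:F. ✗
Satisfying worlds: {s, t, v}.

3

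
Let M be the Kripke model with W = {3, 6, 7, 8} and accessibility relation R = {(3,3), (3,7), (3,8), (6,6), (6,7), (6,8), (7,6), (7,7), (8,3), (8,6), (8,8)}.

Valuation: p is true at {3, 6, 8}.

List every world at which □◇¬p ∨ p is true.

{3, 6, 7, 8}

3: □◇¬p is F, p is T. ✓
6: □◇¬p is F, p is T. ✓
7: □◇¬p is T, p is F. ✓
8: □◇¬p is F, p is T. ✓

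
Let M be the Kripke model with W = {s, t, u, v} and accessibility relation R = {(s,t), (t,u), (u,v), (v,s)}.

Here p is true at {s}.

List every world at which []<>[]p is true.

{t}

s: successors {t}; <>[]p there: t:F. ✗
t: successors {u}; <>[]p there: u:T. ✓
u: successors {v}; <>[]p there: v:F. ✗
v: successors {s}; <>[]p there: s:F. ✗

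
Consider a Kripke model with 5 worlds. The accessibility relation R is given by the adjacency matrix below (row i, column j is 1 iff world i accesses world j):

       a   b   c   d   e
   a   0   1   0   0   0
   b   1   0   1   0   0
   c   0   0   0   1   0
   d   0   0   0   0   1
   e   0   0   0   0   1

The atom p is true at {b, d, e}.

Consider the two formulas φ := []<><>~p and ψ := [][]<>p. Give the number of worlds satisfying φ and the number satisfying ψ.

For []<><>~p:
a: successors {b}; <><>~p there: b:F. ✗
b: successors {a, c}; <><>~p there: a:T, c:F. ✗
c: successors {d}; <><>~p there: d:F. ✗
d: successors {e}; <><>~p there: e:F. ✗
e: successors {e}; <><>~p there: e:F. ✗
— 0 worlds.
For [][]<>p:
a: successors {b}; []<>p there: b:T. ✓
b: successors {a, c}; []<>p there: a:F, c:T. ✗
c: successors {d}; []<>p there: d:T. ✓
d: successors {e}; []<>p there: e:T. ✓
e: successors {e}; []<>p there: e:T. ✓
— 4 worlds.

0 and 4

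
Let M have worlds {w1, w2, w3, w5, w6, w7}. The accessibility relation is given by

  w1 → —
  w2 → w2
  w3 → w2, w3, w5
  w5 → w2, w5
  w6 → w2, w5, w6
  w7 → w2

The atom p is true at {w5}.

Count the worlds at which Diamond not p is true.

w1: no successors, so Diamond not p fails. ✗
w2: successors {w2}; not p there: w2:T. ✓
w3: successors {w2, w3, w5}; not p there: w2:T, w3:T, w5:F. ✓
w5: successors {w2, w5}; not p there: w2:T, w5:F. ✓
w6: successors {w2, w5, w6}; not p there: w2:T, w5:F, w6:T. ✓
w7: successors {w2}; not p there: w2:T. ✓
Satisfying worlds: {w2, w3, w5, w6, w7}.

5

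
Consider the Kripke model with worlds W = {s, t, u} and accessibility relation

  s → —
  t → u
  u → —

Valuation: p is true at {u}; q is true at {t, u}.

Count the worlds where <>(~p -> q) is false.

2

s: no successors, so <>(~p -> q) fails. ✗
t: successors {u}; ~p -> q there: u:T. ✓
u: no successors, so <>(~p -> q) fails. ✗
Satisfying worlds: {t}.
So <>(~p -> q) fails at the other 2 worlds.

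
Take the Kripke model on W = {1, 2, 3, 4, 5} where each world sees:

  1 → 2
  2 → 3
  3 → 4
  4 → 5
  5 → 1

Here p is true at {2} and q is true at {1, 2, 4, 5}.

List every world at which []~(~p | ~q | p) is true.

1: successors {2}; ~(~p | ~q | p) there: 2:F. ✗
2: successors {3}; ~(~p | ~q | p) there: 3:F. ✗
3: successors {4}; ~(~p | ~q | p) there: 4:F. ✗
4: successors {5}; ~(~p | ~q | p) there: 5:F. ✗
5: successors {1}; ~(~p | ~q | p) there: 1:F. ✗

∅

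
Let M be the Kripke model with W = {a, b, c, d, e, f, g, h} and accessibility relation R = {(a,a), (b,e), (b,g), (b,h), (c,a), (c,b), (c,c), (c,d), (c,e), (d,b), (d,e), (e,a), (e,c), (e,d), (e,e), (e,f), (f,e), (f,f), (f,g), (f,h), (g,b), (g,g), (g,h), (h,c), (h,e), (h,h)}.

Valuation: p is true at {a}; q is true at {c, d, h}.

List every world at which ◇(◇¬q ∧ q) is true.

{b, c, e, f, g, h}

a: successors {a}; ◇¬q ∧ q there: a:F. ✗
b: successors {e, g, h}; ◇¬q ∧ q there: e:F, g:F, h:T. ✓
c: successors {a, b, c, d, e}; ◇¬q ∧ q there: a:F, b:F, c:T, d:T, e:F. ✓
d: successors {b, e}; ◇¬q ∧ q there: b:F, e:F. ✗
e: successors {a, c, d, e, f}; ◇¬q ∧ q there: a:F, c:T, d:T, e:F, f:F. ✓
f: successors {e, f, g, h}; ◇¬q ∧ q there: e:F, f:F, g:F, h:T. ✓
g: successors {b, g, h}; ◇¬q ∧ q there: b:F, g:F, h:T. ✓
h: successors {c, e, h}; ◇¬q ∧ q there: c:T, e:F, h:T. ✓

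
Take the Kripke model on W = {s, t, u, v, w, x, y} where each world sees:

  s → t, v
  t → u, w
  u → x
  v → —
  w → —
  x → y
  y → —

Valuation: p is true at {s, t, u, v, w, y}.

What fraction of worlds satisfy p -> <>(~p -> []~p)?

3/7

s: p is T, <>(~p -> []~p) is T. ✓
t: p is T, <>(~p -> []~p) is T. ✓
u: p is T, <>(~p -> []~p) is F. ✗
v: p is T, <>(~p -> []~p) is F. ✗
w: p is T, <>(~p -> []~p) is F. ✗
x: p is F, <>(~p -> []~p) is T. ✓
y: p is T, <>(~p -> []~p) is F. ✗
That's 3 of 7 worlds, so 3/7.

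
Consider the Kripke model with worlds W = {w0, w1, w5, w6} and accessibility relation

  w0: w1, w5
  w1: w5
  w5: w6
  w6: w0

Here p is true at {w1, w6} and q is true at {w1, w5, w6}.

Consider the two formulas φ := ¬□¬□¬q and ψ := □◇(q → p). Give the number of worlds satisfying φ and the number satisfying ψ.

For ¬□¬□¬q:
w0: □¬□¬q is T. ✗
w1: □¬□¬q is T. ✗
w5: □¬□¬q is F. ✓
w6: □¬□¬q is T. ✗
— 1 world.
For □◇(q → p):
w0: successors {w1, w5}; ◇(q → p) there: w1:F, w5:T. ✗
w1: successors {w5}; ◇(q → p) there: w5:T. ✓
w5: successors {w6}; ◇(q → p) there: w6:T. ✓
w6: successors {w0}; ◇(q → p) there: w0:T. ✓
— 3 worlds.

1 and 3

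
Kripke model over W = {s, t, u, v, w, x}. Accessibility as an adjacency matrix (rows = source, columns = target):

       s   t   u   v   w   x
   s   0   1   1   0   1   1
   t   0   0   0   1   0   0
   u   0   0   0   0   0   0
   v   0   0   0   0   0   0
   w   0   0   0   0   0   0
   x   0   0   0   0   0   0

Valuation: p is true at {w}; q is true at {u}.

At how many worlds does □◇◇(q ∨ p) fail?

2

s: successors {t, u, w, x}; ◇◇(q ∨ p) there: t:F, u:F, w:F, x:F. ✗
t: successors {v}; ◇◇(q ∨ p) there: v:F. ✗
u: no successors, so □◇◇(q ∨ p) holds vacuously. ✓
v: no successors, so □◇◇(q ∨ p) holds vacuously. ✓
w: no successors, so □◇◇(q ∨ p) holds vacuously. ✓
x: no successors, so □◇◇(q ∨ p) holds vacuously. ✓
Satisfying worlds: {u, v, w, x}.
So □◇◇(q ∨ p) fails at the other 2 worlds.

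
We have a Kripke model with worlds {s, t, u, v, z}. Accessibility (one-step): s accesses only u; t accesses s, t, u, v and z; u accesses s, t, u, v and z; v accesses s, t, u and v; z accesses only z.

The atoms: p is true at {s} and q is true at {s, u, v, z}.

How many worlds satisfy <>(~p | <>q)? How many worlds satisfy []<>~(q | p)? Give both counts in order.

5 and 1

For <>(~p | <>q):
s: successors {u}; ~p | <>q there: u:T. ✓
t: successors {s, t, u, v, z}; ~p | <>q there: s:T, t:T, u:T, v:T, z:T. ✓
u: successors {s, t, u, v, z}; ~p | <>q there: s:T, t:T, u:T, v:T, z:T. ✓
v: successors {s, t, u, v}; ~p | <>q there: s:T, t:T, u:T, v:T. ✓
z: successors {z}; ~p | <>q there: z:T. ✓
— 5 worlds.
For []<>~(q | p):
s: successors {u}; <>~(q | p) there: u:T. ✓
t: successors {s, t, u, v, z}; <>~(q | p) there: s:F, t:T, u:T, v:T, z:F. ✗
u: successors {s, t, u, v, z}; <>~(q | p) there: s:F, t:T, u:T, v:T, z:F. ✗
v: successors {s, t, u, v}; <>~(q | p) there: s:F, t:T, u:T, v:T. ✗
z: successors {z}; <>~(q | p) there: z:F. ✗
— 1 world.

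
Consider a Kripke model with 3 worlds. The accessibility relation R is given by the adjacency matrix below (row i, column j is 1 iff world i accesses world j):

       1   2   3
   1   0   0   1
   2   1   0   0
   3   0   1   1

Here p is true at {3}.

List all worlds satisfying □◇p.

{1, 2}

1: successors {3}; ◇p there: 3:T. ✓
2: successors {1}; ◇p there: 1:T. ✓
3: successors {2, 3}; ◇p there: 2:F, 3:T. ✗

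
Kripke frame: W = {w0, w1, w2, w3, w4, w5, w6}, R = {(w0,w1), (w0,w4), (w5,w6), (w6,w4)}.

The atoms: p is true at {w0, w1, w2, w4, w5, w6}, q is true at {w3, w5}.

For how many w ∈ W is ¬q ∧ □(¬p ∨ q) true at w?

3

w0: ¬q is T, □(¬p ∨ q) is F. ✗
w1: ¬q is T, □(¬p ∨ q) is T. ✓
w2: ¬q is T, □(¬p ∨ q) is T. ✓
w3: ¬q is F, □(¬p ∨ q) is T. ✗
w4: ¬q is T, □(¬p ∨ q) is T. ✓
w5: ¬q is F, □(¬p ∨ q) is F. ✗
w6: ¬q is T, □(¬p ∨ q) is F. ✗
Satisfying worlds: {w1, w2, w4}.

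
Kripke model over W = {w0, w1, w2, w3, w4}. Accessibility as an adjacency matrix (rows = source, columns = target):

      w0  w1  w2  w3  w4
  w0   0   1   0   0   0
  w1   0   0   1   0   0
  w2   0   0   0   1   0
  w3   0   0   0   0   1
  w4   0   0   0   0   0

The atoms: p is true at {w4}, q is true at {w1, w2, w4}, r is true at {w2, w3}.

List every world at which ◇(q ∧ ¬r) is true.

{w0, w3}

w0: successors {w1}; q ∧ ¬r there: w1:T. ✓
w1: successors {w2}; q ∧ ¬r there: w2:F. ✗
w2: successors {w3}; q ∧ ¬r there: w3:F. ✗
w3: successors {w4}; q ∧ ¬r there: w4:T. ✓
w4: no successors, so ◇(q ∧ ¬r) fails. ✗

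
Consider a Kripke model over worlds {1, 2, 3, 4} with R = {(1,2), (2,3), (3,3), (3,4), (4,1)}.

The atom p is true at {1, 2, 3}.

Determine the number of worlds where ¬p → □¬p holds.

1: ¬p is F, □¬p is F. ✓
2: ¬p is F, □¬p is F. ✓
3: ¬p is F, □¬p is F. ✓
4: ¬p is T, □¬p is F. ✗
Satisfying worlds: {1, 2, 3}.

3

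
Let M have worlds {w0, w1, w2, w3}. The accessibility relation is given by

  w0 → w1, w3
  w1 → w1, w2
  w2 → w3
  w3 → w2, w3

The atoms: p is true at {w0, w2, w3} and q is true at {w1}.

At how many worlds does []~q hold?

2

w0: successors {w1, w3}; ~q there: w1:F, w3:T. ✗
w1: successors {w1, w2}; ~q there: w1:F, w2:T. ✗
w2: successors {w3}; ~q there: w3:T. ✓
w3: successors {w2, w3}; ~q there: w2:T, w3:T. ✓
Satisfying worlds: {w2, w3}.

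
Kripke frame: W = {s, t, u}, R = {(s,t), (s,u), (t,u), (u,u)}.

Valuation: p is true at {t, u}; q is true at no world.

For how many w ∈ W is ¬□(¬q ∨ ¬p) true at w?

0

s: □(¬q ∨ ¬p) is T. ✗
t: □(¬q ∨ ¬p) is T. ✗
u: □(¬q ∨ ¬p) is T. ✗
Satisfying worlds: ∅.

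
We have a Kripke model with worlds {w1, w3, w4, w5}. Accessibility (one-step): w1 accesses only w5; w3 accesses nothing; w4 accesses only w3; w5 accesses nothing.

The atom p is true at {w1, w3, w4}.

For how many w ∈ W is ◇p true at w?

1

w1: successors {w5}; p there: w5:F. ✗
w3: no successors, so ◇p fails. ✗
w4: successors {w3}; p there: w3:T. ✓
w5: no successors, so ◇p fails. ✗
Satisfying worlds: {w4}.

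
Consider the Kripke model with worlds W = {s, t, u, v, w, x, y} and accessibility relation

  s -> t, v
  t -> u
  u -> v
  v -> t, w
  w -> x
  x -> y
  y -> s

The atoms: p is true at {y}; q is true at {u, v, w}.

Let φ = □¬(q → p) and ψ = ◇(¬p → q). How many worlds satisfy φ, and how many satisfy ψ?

2 and 5

For □¬(q → p):
s: successors {t, v}; ¬(q → p) there: t:F, v:T. ✗
t: successors {u}; ¬(q → p) there: u:T. ✓
u: successors {v}; ¬(q → p) there: v:T. ✓
v: successors {t, w}; ¬(q → p) there: t:F, w:T. ✗
w: successors {x}; ¬(q → p) there: x:F. ✗
x: successors {y}; ¬(q → p) there: y:F. ✗
y: successors {s}; ¬(q → p) there: s:F. ✗
— 2 worlds.
For ◇(¬p → q):
s: successors {t, v}; ¬p → q there: t:F, v:T. ✓
t: successors {u}; ¬p → q there: u:T. ✓
u: successors {v}; ¬p → q there: v:T. ✓
v: successors {t, w}; ¬p → q there: t:F, w:T. ✓
w: successors {x}; ¬p → q there: x:F. ✗
x: successors {y}; ¬p → q there: y:T. ✓
y: successors {s}; ¬p → q there: s:F. ✗
— 5 worlds.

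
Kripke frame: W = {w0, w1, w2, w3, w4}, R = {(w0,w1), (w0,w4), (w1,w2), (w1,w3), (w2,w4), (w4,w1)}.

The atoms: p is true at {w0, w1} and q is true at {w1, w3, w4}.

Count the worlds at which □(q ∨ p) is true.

w0: successors {w1, w4}; q ∨ p there: w1:T, w4:T. ✓
w1: successors {w2, w3}; q ∨ p there: w2:F, w3:T. ✗
w2: successors {w4}; q ∨ p there: w4:T. ✓
w3: no successors, so □(q ∨ p) holds vacuously. ✓
w4: successors {w1}; q ∨ p there: w1:T. ✓
Satisfying worlds: {w0, w2, w3, w4}.

4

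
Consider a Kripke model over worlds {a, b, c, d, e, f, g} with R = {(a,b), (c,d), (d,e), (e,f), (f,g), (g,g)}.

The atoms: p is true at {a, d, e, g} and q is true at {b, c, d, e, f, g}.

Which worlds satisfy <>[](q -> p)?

a: successors {b}; [](q -> p) there: b:T. ✓
b: no successors, so <>[](q -> p) fails. ✗
c: successors {d}; [](q -> p) there: d:T. ✓
d: successors {e}; [](q -> p) there: e:F. ✗
e: successors {f}; [](q -> p) there: f:T. ✓
f: successors {g}; [](q -> p) there: g:T. ✓
g: successors {g}; [](q -> p) there: g:T. ✓

{a, c, e, f, g}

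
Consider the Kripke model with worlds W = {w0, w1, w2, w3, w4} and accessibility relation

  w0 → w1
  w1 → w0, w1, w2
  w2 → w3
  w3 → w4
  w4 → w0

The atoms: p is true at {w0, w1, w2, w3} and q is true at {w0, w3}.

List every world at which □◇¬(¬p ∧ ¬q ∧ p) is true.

{w0, w1, w2, w3, w4}

w0: successors {w1}; ◇¬(¬p ∧ ¬q ∧ p) there: w1:T. ✓
w1: successors {w0, w1, w2}; ◇¬(¬p ∧ ¬q ∧ p) there: w0:T, w1:T, w2:T. ✓
w2: successors {w3}; ◇¬(¬p ∧ ¬q ∧ p) there: w3:T. ✓
w3: successors {w4}; ◇¬(¬p ∧ ¬q ∧ p) there: w4:T. ✓
w4: successors {w0}; ◇¬(¬p ∧ ¬q ∧ p) there: w0:T. ✓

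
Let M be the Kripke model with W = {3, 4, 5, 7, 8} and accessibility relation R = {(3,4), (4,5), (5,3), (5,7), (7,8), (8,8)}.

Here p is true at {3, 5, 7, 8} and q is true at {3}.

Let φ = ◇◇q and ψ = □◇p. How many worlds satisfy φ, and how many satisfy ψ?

For ◇◇q:
3: successors {4}; ◇q there: 4:F. ✗
4: successors {5}; ◇q there: 5:T. ✓
5: successors {3, 7}; ◇q there: 3:F, 7:F. ✗
7: successors {8}; ◇q there: 8:F. ✗
8: successors {8}; ◇q there: 8:F. ✗
— 1 world.
For □◇p:
3: successors {4}; ◇p there: 4:T. ✓
4: successors {5}; ◇p there: 5:T. ✓
5: successors {3, 7}; ◇p there: 3:F, 7:T. ✗
7: successors {8}; ◇p there: 8:T. ✓
8: successors {8}; ◇p there: 8:T. ✓
— 4 worlds.

1 and 4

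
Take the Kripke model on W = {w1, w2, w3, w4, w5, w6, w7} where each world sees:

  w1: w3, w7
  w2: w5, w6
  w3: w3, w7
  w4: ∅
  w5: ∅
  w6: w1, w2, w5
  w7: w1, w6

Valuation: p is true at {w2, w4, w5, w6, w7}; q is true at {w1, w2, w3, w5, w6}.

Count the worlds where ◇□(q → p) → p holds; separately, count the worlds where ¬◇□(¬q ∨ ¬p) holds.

7 and 2

For ◇□(q → p) → p:
w1: ◇□(q → p) is F, p is F. ✓
w2: ◇□(q → p) is T, p is T. ✓
w3: ◇□(q → p) is F, p is F. ✓
w4: ◇□(q → p) is F, p is T. ✓
w5: ◇□(q → p) is F, p is T. ✓
w6: ◇□(q → p) is T, p is T. ✓
w7: ◇□(q → p) is F, p is T. ✓
— 7 worlds.
For ¬◇□(¬q ∨ ¬p):
w1: ◇□(¬q ∨ ¬p) is T. ✗
w2: ◇□(¬q ∨ ¬p) is T. ✗
w3: ◇□(¬q ∨ ¬p) is T. ✗
w4: ◇□(¬q ∨ ¬p) is F. ✓
w5: ◇□(¬q ∨ ¬p) is F. ✓
w6: ◇□(¬q ∨ ¬p) is T. ✗
w7: ◇□(¬q ∨ ¬p) is T. ✗
— 2 worlds.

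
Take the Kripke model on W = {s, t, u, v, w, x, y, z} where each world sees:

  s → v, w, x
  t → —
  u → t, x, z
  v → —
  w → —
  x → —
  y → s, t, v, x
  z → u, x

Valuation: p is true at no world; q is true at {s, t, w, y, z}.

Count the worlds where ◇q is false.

5

s: successors {v, w, x}; q there: v:F, w:T, x:F. ✓
t: no successors, so ◇q fails. ✗
u: successors {t, x, z}; q there: t:T, x:F, z:T. ✓
v: no successors, so ◇q fails. ✗
w: no successors, so ◇q fails. ✗
x: no successors, so ◇q fails. ✗
y: successors {s, t, v, x}; q there: s:T, t:T, v:F, x:F. ✓
z: successors {u, x}; q there: u:F, x:F. ✗
Satisfying worlds: {s, u, y}.
So ◇q fails at the other 5 worlds.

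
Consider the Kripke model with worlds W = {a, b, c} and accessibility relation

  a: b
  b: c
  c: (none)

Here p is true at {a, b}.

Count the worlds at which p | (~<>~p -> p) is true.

a: p is T, ~<>~p -> p is T. ✓
b: p is T, ~<>~p -> p is T. ✓
c: p is F, ~<>~p -> p is F. ✗
Satisfying worlds: {a, b}.

2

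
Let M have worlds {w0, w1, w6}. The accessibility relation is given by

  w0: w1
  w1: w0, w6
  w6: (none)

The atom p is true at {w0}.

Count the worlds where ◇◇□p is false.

2

w0: successors {w1}; ◇□p there: w1:T. ✓
w1: successors {w0, w6}; ◇□p there: w0:F, w6:F. ✗
w6: no successors, so ◇◇□p fails. ✗
Satisfying worlds: {w0}.
So ◇◇□p fails at the other 2 worlds.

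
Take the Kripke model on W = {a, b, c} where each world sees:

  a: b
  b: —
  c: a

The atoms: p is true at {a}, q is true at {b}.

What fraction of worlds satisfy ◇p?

1/3

a: successors {b}; p there: b:F. ✗
b: no successors, so ◇p fails. ✗
c: successors {a}; p there: a:T. ✓
That's 1 of 3 worlds, so 1/3.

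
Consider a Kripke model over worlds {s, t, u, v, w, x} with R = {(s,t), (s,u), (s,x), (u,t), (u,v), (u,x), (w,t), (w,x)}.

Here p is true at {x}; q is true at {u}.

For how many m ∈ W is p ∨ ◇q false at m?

s: p is F, ◇q is T. ✓
t: p is F, ◇q is F. ✗
u: p is F, ◇q is F. ✗
v: p is F, ◇q is F. ✗
w: p is F, ◇q is F. ✗
x: p is T, ◇q is F. ✓
Satisfying worlds: {s, x}.
So p ∨ ◇q fails at the other 4 worlds.

4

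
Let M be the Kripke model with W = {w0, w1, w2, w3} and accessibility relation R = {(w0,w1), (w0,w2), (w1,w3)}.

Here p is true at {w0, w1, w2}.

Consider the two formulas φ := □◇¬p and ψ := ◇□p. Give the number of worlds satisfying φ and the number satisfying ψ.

For □◇¬p:
w0: successors {w1, w2}; ◇¬p there: w1:T, w2:F. ✗
w1: successors {w3}; ◇¬p there: w3:F. ✗
w2: no successors, so □◇¬p holds vacuously. ✓
w3: no successors, so □◇¬p holds vacuously. ✓
— 2 worlds.
For ◇□p:
w0: successors {w1, w2}; □p there: w1:F, w2:T. ✓
w1: successors {w3}; □p there: w3:T. ✓
w2: no successors, so ◇□p fails. ✗
w3: no successors, so ◇□p fails. ✗
— 2 worlds.

2 and 2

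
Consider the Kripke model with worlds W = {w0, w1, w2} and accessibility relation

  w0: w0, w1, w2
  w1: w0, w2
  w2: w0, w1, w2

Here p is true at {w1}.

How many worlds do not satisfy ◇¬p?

0

w0: successors {w0, w1, w2}; ¬p there: w0:T, w1:F, w2:T. ✓
w1: successors {w0, w2}; ¬p there: w0:T, w2:T. ✓
w2: successors {w0, w1, w2}; ¬p there: w0:T, w1:F, w2:T. ✓
Satisfying worlds: {w0, w1, w2}.
So ◇¬p fails at the other 0 worlds.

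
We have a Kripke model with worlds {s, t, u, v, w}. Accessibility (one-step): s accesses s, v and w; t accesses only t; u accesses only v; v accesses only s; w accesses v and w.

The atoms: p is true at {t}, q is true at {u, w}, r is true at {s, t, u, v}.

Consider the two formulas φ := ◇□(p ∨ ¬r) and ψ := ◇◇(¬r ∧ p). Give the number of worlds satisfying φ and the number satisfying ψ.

1 and 0

For ◇□(p ∨ ¬r):
s: successors {s, v, w}; □(p ∨ ¬r) there: s:F, v:F, w:F. ✗
t: successors {t}; □(p ∨ ¬r) there: t:T. ✓
u: successors {v}; □(p ∨ ¬r) there: v:F. ✗
v: successors {s}; □(p ∨ ¬r) there: s:F. ✗
w: successors {v, w}; □(p ∨ ¬r) there: v:F, w:F. ✗
— 1 world.
For ◇◇(¬r ∧ p):
s: successors {s, v, w}; ◇(¬r ∧ p) there: s:F, v:F, w:F. ✗
t: successors {t}; ◇(¬r ∧ p) there: t:F. ✗
u: successors {v}; ◇(¬r ∧ p) there: v:F. ✗
v: successors {s}; ◇(¬r ∧ p) there: s:F. ✗
w: successors {v, w}; ◇(¬r ∧ p) there: v:F, w:F. ✗
— 0 worlds.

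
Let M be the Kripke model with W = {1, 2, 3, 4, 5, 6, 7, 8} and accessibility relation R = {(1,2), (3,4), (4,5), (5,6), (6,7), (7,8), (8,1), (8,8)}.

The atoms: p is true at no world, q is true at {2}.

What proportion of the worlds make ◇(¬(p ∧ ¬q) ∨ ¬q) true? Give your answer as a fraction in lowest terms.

1: successors {2}; ¬(p ∧ ¬q) ∨ ¬q there: 2:T. ✓
2: no successors, so ◇(¬(p ∧ ¬q) ∨ ¬q) fails. ✗
3: successors {4}; ¬(p ∧ ¬q) ∨ ¬q there: 4:T. ✓
4: successors {5}; ¬(p ∧ ¬q) ∨ ¬q there: 5:T. ✓
5: successors {6}; ¬(p ∧ ¬q) ∨ ¬q there: 6:T. ✓
6: successors {7}; ¬(p ∧ ¬q) ∨ ¬q there: 7:T. ✓
7: successors {8}; ¬(p ∧ ¬q) ∨ ¬q there: 8:T. ✓
8: successors {1, 8}; ¬(p ∧ ¬q) ∨ ¬q there: 1:T, 8:T. ✓
That's 7 of 8 worlds, so 7/8.

7/8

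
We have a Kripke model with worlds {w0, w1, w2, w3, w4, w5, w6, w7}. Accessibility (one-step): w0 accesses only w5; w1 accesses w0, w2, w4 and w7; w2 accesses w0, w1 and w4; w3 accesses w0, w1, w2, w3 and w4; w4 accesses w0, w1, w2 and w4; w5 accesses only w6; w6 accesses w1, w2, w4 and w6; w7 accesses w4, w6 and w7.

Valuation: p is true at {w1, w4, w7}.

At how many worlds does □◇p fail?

w0: successors {w5}; ◇p there: w5:F. ✗
w1: successors {w0, w2, w4, w7}; ◇p there: w0:F, w2:T, w4:T, w7:T. ✗
w2: successors {w0, w1, w4}; ◇p there: w0:F, w1:T, w4:T. ✗
w3: successors {w0, w1, w2, w3, w4}; ◇p there: w0:F, w1:T, w2:T, w3:T, w4:T. ✗
w4: successors {w0, w1, w2, w4}; ◇p there: w0:F, w1:T, w2:T, w4:T. ✗
w5: successors {w6}; ◇p there: w6:T. ✓
w6: successors {w1, w2, w4, w6}; ◇p there: w1:T, w2:T, w4:T, w6:T. ✓
w7: successors {w4, w6, w7}; ◇p there: w4:T, w6:T, w7:T. ✓
Satisfying worlds: {w5, w6, w7}.
So □◇p fails at the other 5 worlds.

5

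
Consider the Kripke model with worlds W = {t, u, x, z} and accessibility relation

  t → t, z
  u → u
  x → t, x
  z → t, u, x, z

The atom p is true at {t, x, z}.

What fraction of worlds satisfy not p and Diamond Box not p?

1/4

t: not p is F, Diamond Box not p is F. ✗
u: not p is T, Diamond Box not p is T. ✓
x: not p is F, Diamond Box not p is F. ✗
z: not p is F, Diamond Box not p is T. ✗
That's 1 of 4 worlds, so 1/4.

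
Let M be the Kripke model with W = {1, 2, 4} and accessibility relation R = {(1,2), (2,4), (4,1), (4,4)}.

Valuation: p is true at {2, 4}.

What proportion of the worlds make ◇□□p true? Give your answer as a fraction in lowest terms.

1: successors {2}; □□p there: 2:F. ✗
2: successors {4}; □□p there: 4:F. ✗
4: successors {1, 4}; □□p there: 1:T, 4:F. ✓
That's 1 of 3 worlds, so 1/3.

1/3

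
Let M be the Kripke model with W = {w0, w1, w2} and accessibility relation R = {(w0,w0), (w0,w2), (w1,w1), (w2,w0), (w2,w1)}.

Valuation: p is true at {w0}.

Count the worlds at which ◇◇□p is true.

0

w0: successors {w0, w2}; ◇□p there: w0:F, w2:F. ✗
w1: successors {w1}; ◇□p there: w1:F. ✗
w2: successors {w0, w1}; ◇□p there: w0:F, w1:F. ✗
Satisfying worlds: ∅.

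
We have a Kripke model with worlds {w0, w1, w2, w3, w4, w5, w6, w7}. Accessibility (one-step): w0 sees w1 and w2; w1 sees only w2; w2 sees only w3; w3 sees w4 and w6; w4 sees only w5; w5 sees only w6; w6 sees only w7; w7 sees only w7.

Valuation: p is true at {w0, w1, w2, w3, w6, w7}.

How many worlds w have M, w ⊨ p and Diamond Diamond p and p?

6

w0: p is T, Diamond Diamond p and p is T. ✓
w1: p is T, Diamond Diamond p and p is T. ✓
w2: p is T, Diamond Diamond p and p is T. ✓
w3: p is T, Diamond Diamond p and p is T. ✓
w4: p is F, Diamond Diamond p and p is F. ✗
w5: p is F, Diamond Diamond p and p is F. ✗
w6: p is T, Diamond Diamond p and p is T. ✓
w7: p is T, Diamond Diamond p and p is T. ✓
Satisfying worlds: {w0, w1, w2, w3, w6, w7}.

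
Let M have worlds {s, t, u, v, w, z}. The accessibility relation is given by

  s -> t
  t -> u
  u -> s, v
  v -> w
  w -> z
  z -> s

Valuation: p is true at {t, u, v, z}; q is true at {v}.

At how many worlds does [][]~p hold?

1

s: successors {t}; []~p there: t:F. ✗
t: successors {u}; []~p there: u:F. ✗
u: successors {s, v}; []~p there: s:F, v:T. ✗
v: successors {w}; []~p there: w:F. ✗
w: successors {z}; []~p there: z:T. ✓
z: successors {s}; []~p there: s:F. ✗
Satisfying worlds: {w}.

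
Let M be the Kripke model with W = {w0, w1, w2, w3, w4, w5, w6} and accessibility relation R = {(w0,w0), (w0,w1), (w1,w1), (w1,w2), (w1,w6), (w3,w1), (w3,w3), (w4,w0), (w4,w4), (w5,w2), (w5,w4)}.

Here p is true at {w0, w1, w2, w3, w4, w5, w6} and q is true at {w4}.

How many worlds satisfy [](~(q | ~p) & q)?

2

w0: successors {w0, w1}; ~(q | ~p) & q there: w0:F, w1:F. ✗
w1: successors {w1, w2, w6}; ~(q | ~p) & q there: w1:F, w2:F, w6:F. ✗
w2: no successors, so [](~(q | ~p) & q) holds vacuously. ✓
w3: successors {w1, w3}; ~(q | ~p) & q there: w1:F, w3:F. ✗
w4: successors {w0, w4}; ~(q | ~p) & q there: w0:F, w4:F. ✗
w5: successors {w2, w4}; ~(q | ~p) & q there: w2:F, w4:F. ✗
w6: no successors, so [](~(q | ~p) & q) holds vacuously. ✓
Satisfying worlds: {w2, w6}.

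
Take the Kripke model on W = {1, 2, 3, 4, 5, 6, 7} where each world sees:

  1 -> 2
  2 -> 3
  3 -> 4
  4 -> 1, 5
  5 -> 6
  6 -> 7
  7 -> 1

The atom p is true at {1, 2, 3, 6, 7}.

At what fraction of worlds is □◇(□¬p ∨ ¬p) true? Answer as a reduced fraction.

1: successors {2}; ◇(□¬p ∨ ¬p) there: 2:T. ✓
2: successors {3}; ◇(□¬p ∨ ¬p) there: 3:T. ✓
3: successors {4}; ◇(□¬p ∨ ¬p) there: 4:T. ✓
4: successors {1, 5}; ◇(□¬p ∨ ¬p) there: 1:F, 5:F. ✗
5: successors {6}; ◇(□¬p ∨ ¬p) there: 6:F. ✗
6: successors {7}; ◇(□¬p ∨ ¬p) there: 7:F. ✗
7: successors {1}; ◇(□¬p ∨ ¬p) there: 1:F. ✗
That's 3 of 7 worlds, so 3/7.

3/7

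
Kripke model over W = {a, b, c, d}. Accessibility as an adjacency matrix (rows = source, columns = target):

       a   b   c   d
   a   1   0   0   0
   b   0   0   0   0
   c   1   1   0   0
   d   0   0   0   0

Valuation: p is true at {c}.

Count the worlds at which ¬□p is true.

a: □p is F. ✓
b: □p is T. ✗
c: □p is F. ✓
d: □p is T. ✗
Satisfying worlds: {a, c}.

2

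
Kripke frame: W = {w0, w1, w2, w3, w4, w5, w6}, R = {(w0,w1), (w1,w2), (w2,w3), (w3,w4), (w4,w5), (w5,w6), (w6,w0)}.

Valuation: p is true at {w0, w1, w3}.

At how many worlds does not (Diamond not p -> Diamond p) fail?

w0: Diamond not p -> Diamond p is T. ✗
w1: Diamond not p -> Diamond p is F. ✓
w2: Diamond not p -> Diamond p is T. ✗
w3: Diamond not p -> Diamond p is F. ✓
w4: Diamond not p -> Diamond p is F. ✓
w5: Diamond not p -> Diamond p is F. ✓
w6: Diamond not p -> Diamond p is T. ✗
Satisfying worlds: {w1, w3, w4, w5}.
So not (Diamond not p -> Diamond p) fails at the other 3 worlds.

3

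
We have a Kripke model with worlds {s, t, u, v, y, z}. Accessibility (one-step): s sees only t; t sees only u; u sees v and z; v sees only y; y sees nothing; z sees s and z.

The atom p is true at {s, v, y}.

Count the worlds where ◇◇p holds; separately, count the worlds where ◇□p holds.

For ◇◇p:
s: successors {t}; ◇p there: t:F. ✗
t: successors {u}; ◇p there: u:T. ✓
u: successors {v, z}; ◇p there: v:T, z:T. ✓
v: successors {y}; ◇p there: y:F. ✗
y: no successors, so ◇◇p fails. ✗
z: successors {s, z}; ◇p there: s:F, z:T. ✓
— 3 worlds.
For ◇□p:
s: successors {t}; □p there: t:F. ✗
t: successors {u}; □p there: u:F. ✗
u: successors {v, z}; □p there: v:T, z:F. ✓
v: successors {y}; □p there: y:T. ✓
y: no successors, so ◇□p fails. ✗
z: successors {s, z}; □p there: s:F, z:F. ✗
— 2 worlds.

3 and 2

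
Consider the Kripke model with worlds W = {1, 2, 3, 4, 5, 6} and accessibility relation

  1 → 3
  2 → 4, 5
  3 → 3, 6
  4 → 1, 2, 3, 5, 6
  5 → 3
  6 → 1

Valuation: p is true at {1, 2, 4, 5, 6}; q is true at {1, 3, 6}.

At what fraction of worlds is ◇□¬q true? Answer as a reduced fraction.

1: successors {3}; □¬q there: 3:F. ✗
2: successors {4, 5}; □¬q there: 4:F, 5:F. ✗
3: successors {3, 6}; □¬q there: 3:F, 6:F. ✗
4: successors {1, 2, 3, 5, 6}; □¬q there: 1:F, 2:T, 3:F, 5:F, 6:F. ✓
5: successors {3}; □¬q there: 3:F. ✗
6: successors {1}; □¬q there: 1:F. ✗
That's 1 of 6 worlds, so 1/6.

1/6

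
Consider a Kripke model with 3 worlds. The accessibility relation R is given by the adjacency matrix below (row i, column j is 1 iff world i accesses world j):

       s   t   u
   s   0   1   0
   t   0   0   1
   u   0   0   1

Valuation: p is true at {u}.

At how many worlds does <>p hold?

2

s: successors {t}; p there: t:F. ✗
t: successors {u}; p there: u:T. ✓
u: successors {u}; p there: u:T. ✓
Satisfying worlds: {t, u}.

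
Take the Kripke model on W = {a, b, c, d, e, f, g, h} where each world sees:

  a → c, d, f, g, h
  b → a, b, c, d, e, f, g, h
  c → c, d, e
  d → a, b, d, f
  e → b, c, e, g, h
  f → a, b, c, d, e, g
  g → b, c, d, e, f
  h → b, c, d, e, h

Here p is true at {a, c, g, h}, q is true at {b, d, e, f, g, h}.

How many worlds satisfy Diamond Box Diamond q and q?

a: Diamond Box Diamond q is T, q is F. ✗
b: Diamond Box Diamond q is T, q is T. ✓
c: Diamond Box Diamond q is T, q is F. ✗
d: Diamond Box Diamond q is T, q is T. ✓
e: Diamond Box Diamond q is T, q is T. ✓
f: Diamond Box Diamond q is T, q is T. ✓
g: Diamond Box Diamond q is T, q is T. ✓
h: Diamond Box Diamond q is T, q is T. ✓
Satisfying worlds: {b, d, e, f, g, h}.

6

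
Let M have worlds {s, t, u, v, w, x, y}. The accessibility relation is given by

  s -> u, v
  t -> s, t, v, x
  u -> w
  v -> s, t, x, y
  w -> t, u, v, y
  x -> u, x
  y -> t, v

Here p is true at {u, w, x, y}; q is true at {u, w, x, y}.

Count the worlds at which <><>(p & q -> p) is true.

s: successors {u, v}; <>(p & q -> p) there: u:T, v:T. ✓
t: successors {s, t, v, x}; <>(p & q -> p) there: s:T, t:T, v:T, x:T. ✓
u: successors {w}; <>(p & q -> p) there: w:T. ✓
v: successors {s, t, x, y}; <>(p & q -> p) there: s:T, t:T, x:T, y:T. ✓
w: successors {t, u, v, y}; <>(p & q -> p) there: t:T, u:T, v:T, y:T. ✓
x: successors {u, x}; <>(p & q -> p) there: u:T, x:T. ✓
y: successors {t, v}; <>(p & q -> p) there: t:T, v:T. ✓
Satisfying worlds: {s, t, u, v, w, x, y}.

7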